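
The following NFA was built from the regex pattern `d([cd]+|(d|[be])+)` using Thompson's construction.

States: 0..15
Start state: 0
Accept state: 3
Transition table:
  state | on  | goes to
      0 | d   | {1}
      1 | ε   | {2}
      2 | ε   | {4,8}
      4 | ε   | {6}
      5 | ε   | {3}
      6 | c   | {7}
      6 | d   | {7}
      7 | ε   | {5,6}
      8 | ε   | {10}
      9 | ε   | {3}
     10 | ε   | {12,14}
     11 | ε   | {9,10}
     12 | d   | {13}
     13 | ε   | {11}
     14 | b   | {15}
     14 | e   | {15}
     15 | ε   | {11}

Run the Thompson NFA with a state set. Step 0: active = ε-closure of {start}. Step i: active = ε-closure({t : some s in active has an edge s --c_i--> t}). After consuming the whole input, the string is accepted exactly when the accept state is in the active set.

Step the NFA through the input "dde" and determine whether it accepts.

Answer: ACCEPT

Steps:
start: ε-closure({0}) = {0}
'd' @ 1: {1,2,4,6,8,10,12,14}
'd' @ 2: {3,5,6,7,9,10,11,12,13,14}  ✓accept
'e' @ 3: {3,9,10,11,12,14,15}  ✓accept
after full input: {3,9,10,11,12,14,15}  (accept=3 in)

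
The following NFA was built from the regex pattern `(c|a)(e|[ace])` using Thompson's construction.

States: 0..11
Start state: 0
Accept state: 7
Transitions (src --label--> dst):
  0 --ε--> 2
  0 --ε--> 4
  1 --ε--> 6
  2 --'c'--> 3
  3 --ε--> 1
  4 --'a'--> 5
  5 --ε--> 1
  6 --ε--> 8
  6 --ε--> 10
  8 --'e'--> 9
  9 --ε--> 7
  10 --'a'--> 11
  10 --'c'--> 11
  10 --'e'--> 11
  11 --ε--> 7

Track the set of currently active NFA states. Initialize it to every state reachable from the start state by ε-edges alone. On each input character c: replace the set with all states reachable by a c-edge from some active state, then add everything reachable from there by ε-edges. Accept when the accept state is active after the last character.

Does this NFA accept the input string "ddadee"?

Answer: REJECT

Derivation:
S₀ = ε-closure({0}) = {0,2,4}
'd' @ 1: {}  — no active states
rest 'dadee' ignored (set empty)
after full input: {}  (accept=7 not in)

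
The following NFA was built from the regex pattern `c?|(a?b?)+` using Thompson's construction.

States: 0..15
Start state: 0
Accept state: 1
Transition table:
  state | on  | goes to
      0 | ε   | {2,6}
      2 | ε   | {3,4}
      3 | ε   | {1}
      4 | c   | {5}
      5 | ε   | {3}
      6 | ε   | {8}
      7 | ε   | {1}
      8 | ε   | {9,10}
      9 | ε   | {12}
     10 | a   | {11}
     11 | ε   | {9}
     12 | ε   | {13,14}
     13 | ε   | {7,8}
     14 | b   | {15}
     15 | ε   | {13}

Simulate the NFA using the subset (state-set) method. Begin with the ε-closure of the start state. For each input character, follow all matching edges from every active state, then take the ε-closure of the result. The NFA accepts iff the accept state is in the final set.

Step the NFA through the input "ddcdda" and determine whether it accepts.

initial (ε-close {0}): {0,1,2,3,4,6,7,8,9,10,12,13,14}
'd' @ 1: {}  — no active states
rest 'dcdda' ignored (set empty)
after full input: {}  (accept=1 not in)

Answer: REJECT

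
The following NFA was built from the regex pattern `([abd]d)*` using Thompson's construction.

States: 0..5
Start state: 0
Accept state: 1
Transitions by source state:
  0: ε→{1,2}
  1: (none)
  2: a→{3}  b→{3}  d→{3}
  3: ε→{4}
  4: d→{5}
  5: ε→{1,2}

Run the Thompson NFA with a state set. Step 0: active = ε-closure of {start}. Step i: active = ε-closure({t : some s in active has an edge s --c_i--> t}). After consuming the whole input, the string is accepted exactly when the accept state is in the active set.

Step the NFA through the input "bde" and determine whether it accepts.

Answer: REJECT

Derivation:
start: ε-closure({0}) = {0,1,2}
'b' @ 1: {3,4}
'd' @ 2: {1,2,5}  ✓accept
'e' @ 3: {}  — dead — no transitions
end set {} — state 1 not in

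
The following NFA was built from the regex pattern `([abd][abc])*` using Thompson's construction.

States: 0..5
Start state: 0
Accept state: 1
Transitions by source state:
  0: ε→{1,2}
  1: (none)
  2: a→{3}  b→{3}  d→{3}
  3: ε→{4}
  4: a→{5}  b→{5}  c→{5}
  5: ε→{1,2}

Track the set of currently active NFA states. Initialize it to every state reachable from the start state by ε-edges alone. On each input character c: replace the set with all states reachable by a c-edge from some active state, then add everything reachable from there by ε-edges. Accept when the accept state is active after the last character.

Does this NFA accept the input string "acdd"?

Answer: REJECT

Derivation:
S₀ = ε-closure({0}) = {0,1,2}
'a' @ 1: {3,4}
'c' @ 2: {1,2,5}  (accept∈set)
'd' @ 3: {3,4}
'd' @ 4: {}  — no active states
after full input: {}  (accept=1 not in)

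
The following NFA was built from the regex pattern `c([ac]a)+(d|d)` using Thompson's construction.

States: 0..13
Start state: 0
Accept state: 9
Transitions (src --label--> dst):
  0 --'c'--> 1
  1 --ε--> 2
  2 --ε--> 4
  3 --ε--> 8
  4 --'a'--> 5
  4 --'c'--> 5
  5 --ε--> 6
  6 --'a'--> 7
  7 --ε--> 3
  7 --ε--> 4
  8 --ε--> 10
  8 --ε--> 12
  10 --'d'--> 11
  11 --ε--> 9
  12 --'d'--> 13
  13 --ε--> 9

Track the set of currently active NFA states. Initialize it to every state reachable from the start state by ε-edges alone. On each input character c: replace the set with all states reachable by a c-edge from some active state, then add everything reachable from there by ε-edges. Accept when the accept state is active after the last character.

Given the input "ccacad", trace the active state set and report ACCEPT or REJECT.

Answer: ACCEPT

Steps:
S₀ = ε-closure({0}) = {0}
'c' @ 1: {1,2,4}
'c' @ 2: {5,6}
'a' @ 3: {3,4,7,8,10,12}
'c' @ 4: {5,6}
'a' @ 5: {3,4,7,8,10,12}
'd' @ 6: {9,11,13}  (accept∈set)
after full input: {9,11,13}  (accept=9 in)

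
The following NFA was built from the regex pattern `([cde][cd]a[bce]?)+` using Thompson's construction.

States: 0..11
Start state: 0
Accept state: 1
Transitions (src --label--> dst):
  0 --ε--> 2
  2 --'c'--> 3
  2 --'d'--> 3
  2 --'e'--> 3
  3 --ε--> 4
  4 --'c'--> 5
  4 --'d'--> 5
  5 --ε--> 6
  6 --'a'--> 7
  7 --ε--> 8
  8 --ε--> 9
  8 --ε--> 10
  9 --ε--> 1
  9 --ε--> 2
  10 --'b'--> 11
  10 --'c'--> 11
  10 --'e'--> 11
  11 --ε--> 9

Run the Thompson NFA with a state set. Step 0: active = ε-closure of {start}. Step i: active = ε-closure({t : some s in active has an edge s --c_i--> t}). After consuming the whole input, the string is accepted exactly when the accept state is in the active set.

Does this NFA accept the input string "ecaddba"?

Answer: REJECT

Derivation:
S₀ = ε-closure({0}) = {0,2}
'e' @ 1: {3,4}
'c' @ 2: {5,6}
'a' @ 3: {1,2,7,8,9,10}  [accepting]
'd' @ 4: {3,4}
'd' @ 5: {5,6}
'b' @ 6: {}  — dead — no transitions
rest 'a' ignored (set empty)
end set {} — state 1 not in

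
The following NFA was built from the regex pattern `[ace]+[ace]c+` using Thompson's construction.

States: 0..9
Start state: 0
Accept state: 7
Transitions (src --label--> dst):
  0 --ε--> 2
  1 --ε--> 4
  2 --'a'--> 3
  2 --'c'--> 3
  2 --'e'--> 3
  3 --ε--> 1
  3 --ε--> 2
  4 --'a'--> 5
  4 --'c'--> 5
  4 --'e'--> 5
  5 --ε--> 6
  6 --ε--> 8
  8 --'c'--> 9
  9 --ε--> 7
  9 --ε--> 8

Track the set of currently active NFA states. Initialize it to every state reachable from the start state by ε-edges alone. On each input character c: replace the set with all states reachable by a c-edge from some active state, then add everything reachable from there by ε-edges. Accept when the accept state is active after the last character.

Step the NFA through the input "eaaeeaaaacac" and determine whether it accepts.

start: ε-closure({0}) = {0,2}
'e' @ 1: {1,2,3,4}
'a' @ 2: {1,2,3,4,5,6,8}
'a' @ 3: {1,2,3,4,5,6,8}
'e' @ 4: {1,2,3,4,5,6,8}
'e' @ 5: {1,2,3,4,5,6,8}
'a' @ 6: {1,2,3,4,5,6,8}
'a' @ 7: {1,2,3,4,5,6,8}
'a' @ 8: {1,2,3,4,5,6,8}
'a' @ 9: {1,2,3,4,5,6,8}
'c' @ 10: {1,2,3,4,5,6,7,8,9}  (accept∈set)
'a' @ 11: {1,2,3,4,5,6,8}
'c' @ 12: {1,2,3,4,5,6,7,8,9}  (accept∈set)
final: {1,2,3,4,5,6,7,8,9}; accept 7 in set

Answer: ACCEPT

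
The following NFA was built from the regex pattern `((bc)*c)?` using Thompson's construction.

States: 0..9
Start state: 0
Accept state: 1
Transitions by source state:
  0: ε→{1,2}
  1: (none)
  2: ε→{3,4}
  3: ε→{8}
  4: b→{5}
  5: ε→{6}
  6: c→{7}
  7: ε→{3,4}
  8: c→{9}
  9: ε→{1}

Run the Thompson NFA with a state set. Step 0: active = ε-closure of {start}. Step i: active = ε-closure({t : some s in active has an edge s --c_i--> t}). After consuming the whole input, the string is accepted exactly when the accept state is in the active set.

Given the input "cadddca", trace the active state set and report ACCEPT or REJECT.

start: ε-closure({0}) = {0,1,2,3,4,8}
'c' @ 1: {1,9}  [accepting]
'a' @ 2: {}  — state set empty
rest 'dddca' ignored (set empty)
end set {} — state 1 not in

Answer: REJECT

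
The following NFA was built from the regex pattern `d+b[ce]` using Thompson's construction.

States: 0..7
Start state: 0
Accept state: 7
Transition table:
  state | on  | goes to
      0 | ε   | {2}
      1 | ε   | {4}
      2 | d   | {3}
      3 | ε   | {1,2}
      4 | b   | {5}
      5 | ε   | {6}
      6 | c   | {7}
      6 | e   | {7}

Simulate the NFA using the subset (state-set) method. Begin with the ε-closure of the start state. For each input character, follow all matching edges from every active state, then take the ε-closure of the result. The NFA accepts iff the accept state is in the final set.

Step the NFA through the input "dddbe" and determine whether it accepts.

start: ε-closure({0}) = {0,2}
'd' @ 1: {1,2,3,4}
'd' @ 2: {1,2,3,4}
'd' @ 3: {1,2,3,4}
'b' @ 4: {5,6}
'e' @ 5: {7}  (accept∈set)
final: {7}; accept 7 in set

Answer: ACCEPT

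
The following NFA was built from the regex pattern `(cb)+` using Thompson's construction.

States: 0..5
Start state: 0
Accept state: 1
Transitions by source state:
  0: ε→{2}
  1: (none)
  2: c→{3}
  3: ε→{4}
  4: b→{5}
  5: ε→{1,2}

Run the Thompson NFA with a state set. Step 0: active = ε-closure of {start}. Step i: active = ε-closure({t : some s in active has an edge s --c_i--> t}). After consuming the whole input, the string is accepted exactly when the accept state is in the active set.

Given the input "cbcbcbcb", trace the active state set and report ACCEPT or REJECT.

Answer: ACCEPT

Derivation:
S₀ = ε-closure({0}) = {0,2}
'c' @ 1: {3,4}
'b' @ 2: {1,2,5}  [accepting]
'c' @ 3: {3,4}
'b' @ 4: {1,2,5}  [accepting]
'c' @ 5: {3,4}
'b' @ 6: {1,2,5}  [accepting]
'c' @ 7: {3,4}
'b' @ 8: {1,2,5}  [accepting]
end set {1,2,5} — state 1 in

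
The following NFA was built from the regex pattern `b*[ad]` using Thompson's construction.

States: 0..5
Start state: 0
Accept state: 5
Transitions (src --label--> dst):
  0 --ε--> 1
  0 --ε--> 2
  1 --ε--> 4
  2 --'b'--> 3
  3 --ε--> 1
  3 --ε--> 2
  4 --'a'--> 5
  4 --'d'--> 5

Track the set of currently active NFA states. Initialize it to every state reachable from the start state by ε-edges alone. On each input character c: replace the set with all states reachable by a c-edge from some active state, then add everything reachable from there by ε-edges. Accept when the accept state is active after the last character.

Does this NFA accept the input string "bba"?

S₀ = ε-closure({0}) = {0,1,2,4}
'b' @ 1: {1,2,3,4}
'b' @ 2: {1,2,3,4}
'a' @ 3: {5}  [accepting]
after full input: {5}  (accept=5 in)

Answer: ACCEPT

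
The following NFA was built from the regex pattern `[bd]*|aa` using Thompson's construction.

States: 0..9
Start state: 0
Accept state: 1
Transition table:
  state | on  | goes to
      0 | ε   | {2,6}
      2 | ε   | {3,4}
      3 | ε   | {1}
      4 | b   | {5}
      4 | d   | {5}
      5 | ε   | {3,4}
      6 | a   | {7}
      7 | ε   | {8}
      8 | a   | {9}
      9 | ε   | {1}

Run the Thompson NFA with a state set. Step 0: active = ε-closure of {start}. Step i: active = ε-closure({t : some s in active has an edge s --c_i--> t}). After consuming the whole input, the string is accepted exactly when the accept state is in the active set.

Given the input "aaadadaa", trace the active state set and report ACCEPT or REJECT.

Answer: REJECT

Trace:
start: ε-closure({0}) = {0,1,2,3,4,6}
'a' @ 1: {7,8}
'a' @ 2: {1,9}  ✓accept
'a' @ 3: {}  — dead — no transitions
rest 'dadaa' ignored (set empty)
end set {} — state 1 not in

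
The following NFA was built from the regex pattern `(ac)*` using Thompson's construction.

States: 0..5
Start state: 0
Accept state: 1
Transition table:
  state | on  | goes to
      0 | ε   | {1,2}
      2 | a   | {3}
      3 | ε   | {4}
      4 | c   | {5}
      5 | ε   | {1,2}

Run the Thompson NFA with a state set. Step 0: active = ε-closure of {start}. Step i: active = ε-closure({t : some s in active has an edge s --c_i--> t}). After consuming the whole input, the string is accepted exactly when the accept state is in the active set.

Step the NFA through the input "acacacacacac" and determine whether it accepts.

Answer: ACCEPT

Steps:
start: ε-closure({0}) = {0,1,2}
'a' @ 1: {3,4}
'c' @ 2: {1,2,5}  [accepting]
'a' @ 3: {3,4}
'c' @ 4: {1,2,5}  [accepting]
'a' @ 5: {3,4}
'c' @ 6: {1,2,5}  [accepting]
'a' @ 7: {3,4}
'c' @ 8: {1,2,5}  [accepting]
'a' @ 9: {3,4}
'c' @ 10: {1,2,5}  [accepting]
'a' @ 11: {3,4}
'c' @ 12: {1,2,5}  [accepting]
end set {1,2,5} — state 1 in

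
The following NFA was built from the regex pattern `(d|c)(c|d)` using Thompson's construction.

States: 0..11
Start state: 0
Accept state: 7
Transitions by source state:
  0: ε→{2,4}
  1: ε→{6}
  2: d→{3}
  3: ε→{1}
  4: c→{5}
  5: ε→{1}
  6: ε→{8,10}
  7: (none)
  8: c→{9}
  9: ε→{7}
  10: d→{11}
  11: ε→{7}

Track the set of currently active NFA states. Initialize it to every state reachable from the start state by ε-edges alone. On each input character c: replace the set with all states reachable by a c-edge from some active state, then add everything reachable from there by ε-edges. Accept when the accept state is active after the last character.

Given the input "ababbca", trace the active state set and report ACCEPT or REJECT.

S₀ = ε-closure({0}) = {0,2,4}
'a' @ 1: {}  — state set empty
rest 'babbca' ignored (set empty)
end set {} — state 7 not in

Answer: REJECT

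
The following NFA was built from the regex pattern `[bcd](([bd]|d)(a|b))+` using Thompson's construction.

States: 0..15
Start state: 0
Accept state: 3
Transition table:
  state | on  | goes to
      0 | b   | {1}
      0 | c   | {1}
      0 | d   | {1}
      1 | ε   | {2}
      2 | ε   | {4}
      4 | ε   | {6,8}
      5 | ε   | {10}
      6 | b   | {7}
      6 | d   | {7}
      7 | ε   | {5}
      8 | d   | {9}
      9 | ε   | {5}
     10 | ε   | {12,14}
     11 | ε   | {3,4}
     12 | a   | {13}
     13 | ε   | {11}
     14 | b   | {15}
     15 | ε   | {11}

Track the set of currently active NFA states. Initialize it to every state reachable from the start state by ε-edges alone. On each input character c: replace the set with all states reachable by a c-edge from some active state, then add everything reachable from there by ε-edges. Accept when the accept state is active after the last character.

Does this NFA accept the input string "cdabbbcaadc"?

S₀ = ε-closure({0}) = {0}
'c' @ 1: {1,2,4,6,8}
'd' @ 2: {5,7,9,10,12,14}
'a' @ 3: {3,4,6,8,11,13}  ✓accept
'b' @ 4: {5,7,10,12,14}
'b' @ 5: {3,4,6,8,11,15}  ✓accept
'b' @ 6: {5,7,10,12,14}
'c' @ 7: {}  — no active states
rest 'aadc' ignored (set empty)
after full input: {}  (accept=3 not in)

Answer: REJECT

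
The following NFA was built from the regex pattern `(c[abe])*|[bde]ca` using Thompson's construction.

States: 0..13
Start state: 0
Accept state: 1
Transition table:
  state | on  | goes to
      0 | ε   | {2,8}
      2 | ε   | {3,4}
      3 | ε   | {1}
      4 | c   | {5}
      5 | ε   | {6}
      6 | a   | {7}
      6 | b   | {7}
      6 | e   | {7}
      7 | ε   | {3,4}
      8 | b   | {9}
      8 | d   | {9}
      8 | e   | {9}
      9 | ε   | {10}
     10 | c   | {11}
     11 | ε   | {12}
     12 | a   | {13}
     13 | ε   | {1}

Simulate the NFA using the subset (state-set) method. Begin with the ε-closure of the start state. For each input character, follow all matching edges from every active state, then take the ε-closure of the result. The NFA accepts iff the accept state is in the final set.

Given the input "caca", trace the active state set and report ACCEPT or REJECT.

start: ε-closure({0}) = {0,1,2,3,4,8}
'c' @ 1: {5,6}
'a' @ 2: {1,3,4,7}  [accepting]
'c' @ 3: {5,6}
'a' @ 4: {1,3,4,7}  [accepting]
final: {1,3,4,7}; accept 1 in set

Answer: ACCEPT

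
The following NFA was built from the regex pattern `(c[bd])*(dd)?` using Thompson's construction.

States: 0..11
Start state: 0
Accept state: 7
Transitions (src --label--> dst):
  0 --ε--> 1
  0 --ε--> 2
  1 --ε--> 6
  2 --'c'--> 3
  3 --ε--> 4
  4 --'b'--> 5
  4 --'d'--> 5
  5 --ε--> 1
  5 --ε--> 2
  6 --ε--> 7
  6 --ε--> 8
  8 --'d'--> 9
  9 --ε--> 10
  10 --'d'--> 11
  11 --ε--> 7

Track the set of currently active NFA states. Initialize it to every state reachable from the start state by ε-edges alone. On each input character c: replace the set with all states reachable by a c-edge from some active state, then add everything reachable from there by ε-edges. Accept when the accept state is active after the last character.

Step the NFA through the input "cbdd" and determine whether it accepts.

Answer: ACCEPT

Steps:
S₀ = ε-closure({0}) = {0,1,2,6,7,8}
'c' @ 1: {3,4}
'b' @ 2: {1,2,5,6,7,8}  ✓accept
'd' @ 3: {9,10}
'd' @ 4: {7,11}  ✓accept
final: {7,11}; accept 7 in set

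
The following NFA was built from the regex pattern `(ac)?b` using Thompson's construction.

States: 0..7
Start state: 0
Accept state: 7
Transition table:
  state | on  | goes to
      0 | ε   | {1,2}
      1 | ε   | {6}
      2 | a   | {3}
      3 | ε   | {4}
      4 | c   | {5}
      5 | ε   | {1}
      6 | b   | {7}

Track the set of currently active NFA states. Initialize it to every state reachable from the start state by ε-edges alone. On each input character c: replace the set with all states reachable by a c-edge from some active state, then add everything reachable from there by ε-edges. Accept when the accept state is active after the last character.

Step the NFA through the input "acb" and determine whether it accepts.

start: ε-closure({0}) = {0,1,2,6}
'a' @ 1: {3,4}
'c' @ 2: {1,5,6}
'b' @ 3: {7}  ✓accept
after full input: {7}  (accept=7 in)

Answer: ACCEPT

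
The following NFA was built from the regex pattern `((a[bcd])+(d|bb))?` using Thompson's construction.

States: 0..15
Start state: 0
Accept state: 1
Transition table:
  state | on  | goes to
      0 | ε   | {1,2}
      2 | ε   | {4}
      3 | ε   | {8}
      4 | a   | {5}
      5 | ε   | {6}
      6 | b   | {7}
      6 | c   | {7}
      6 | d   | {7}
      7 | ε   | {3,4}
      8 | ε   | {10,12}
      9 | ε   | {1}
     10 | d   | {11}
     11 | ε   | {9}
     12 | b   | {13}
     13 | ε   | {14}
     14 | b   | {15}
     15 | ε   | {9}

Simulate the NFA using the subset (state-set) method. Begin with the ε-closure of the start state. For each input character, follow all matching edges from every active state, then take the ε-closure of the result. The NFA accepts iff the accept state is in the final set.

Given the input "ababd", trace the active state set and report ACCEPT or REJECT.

Answer: ACCEPT

Trace:
S₀ = ε-closure({0}) = {0,1,2,4}
'a' @ 1: {5,6}
'b' @ 2: {3,4,7,8,10,12}
'a' @ 3: {5,6}
'b' @ 4: {3,4,7,8,10,12}
'd' @ 5: {1,9,11}  ✓accept
end set {1,9,11} — state 1 in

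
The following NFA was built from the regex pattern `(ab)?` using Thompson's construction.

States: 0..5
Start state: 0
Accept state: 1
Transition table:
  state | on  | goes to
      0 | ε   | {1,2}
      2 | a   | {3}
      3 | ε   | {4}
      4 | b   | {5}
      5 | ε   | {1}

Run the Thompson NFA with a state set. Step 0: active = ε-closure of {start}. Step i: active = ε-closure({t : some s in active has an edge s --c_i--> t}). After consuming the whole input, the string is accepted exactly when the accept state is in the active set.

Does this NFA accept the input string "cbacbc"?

start: ε-closure({0}) = {0,1,2}
'c' @ 1: {}  — state set empty
rest 'bacbc' ignored (set empty)
end set {} — state 1 not in

Answer: REJECT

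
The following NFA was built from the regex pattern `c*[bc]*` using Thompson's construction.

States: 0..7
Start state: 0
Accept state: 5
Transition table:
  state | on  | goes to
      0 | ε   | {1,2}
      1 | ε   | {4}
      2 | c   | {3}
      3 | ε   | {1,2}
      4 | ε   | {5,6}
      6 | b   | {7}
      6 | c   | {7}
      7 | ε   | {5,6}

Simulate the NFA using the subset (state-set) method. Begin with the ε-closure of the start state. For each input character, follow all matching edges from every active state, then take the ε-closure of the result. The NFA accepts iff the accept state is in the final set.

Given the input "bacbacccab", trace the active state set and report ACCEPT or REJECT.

S₀ = ε-closure({0}) = {0,1,2,4,5,6}
'b' @ 1: {5,6,7}  (accept∈set)
'a' @ 2: {}  — no active states
rest 'cbacccab' ignored (set empty)
after full input: {}  (accept=5 not in)

Answer: REJECT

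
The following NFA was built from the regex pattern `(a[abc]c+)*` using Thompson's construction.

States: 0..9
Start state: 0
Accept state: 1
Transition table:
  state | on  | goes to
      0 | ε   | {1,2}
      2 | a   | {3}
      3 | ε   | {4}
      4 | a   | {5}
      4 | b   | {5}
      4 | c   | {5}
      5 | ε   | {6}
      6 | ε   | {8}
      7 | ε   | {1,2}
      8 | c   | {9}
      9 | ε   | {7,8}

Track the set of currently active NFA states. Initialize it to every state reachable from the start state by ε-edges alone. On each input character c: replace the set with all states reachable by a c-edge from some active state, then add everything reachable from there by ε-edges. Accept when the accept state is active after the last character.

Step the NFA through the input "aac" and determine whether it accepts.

Answer: ACCEPT

Derivation:
start: ε-closure({0}) = {0,1,2}
'a' @ 1: {3,4}
'a' @ 2: {5,6,8}
'c' @ 3: {1,2,7,8,9}  [accepting]
end set {1,2,7,8,9} — state 1 in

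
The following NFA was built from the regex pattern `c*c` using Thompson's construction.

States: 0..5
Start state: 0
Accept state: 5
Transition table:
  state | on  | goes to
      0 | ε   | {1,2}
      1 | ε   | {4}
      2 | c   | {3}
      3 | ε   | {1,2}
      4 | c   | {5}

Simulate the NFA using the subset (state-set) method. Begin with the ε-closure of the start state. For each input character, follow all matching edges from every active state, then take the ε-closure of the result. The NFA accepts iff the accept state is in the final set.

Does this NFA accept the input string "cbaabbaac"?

initial (ε-close {0}): {0,1,2,4}
'c' @ 1: {1,2,3,4,5}  (accept∈set)
'b' @ 2: {}  — no active states
rest 'aabbaac' ignored (set empty)
after full input: {}  (accept=5 not in)

Answer: REJECT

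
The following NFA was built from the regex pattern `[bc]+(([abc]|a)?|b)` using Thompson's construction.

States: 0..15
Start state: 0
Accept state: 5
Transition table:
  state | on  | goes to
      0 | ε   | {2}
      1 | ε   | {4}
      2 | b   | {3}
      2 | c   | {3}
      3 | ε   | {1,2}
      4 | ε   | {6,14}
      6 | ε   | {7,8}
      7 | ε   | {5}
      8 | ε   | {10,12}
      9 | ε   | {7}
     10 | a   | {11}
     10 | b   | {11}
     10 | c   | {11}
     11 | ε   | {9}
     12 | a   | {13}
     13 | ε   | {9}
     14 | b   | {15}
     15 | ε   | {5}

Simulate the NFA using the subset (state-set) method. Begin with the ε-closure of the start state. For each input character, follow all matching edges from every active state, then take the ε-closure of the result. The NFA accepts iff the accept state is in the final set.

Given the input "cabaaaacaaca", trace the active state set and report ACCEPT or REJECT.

initial (ε-close {0}): {0,2}
'c' @ 1: {1,2,3,4,5,6,7,8,10,12,14}  ✓accept
'a' @ 2: {5,7,9,11,13}  ✓accept
'b' @ 3: {}  — state set empty
rest 'aaaacaaca' ignored (set empty)
final: {}; accept 5 not in set

Answer: REJECT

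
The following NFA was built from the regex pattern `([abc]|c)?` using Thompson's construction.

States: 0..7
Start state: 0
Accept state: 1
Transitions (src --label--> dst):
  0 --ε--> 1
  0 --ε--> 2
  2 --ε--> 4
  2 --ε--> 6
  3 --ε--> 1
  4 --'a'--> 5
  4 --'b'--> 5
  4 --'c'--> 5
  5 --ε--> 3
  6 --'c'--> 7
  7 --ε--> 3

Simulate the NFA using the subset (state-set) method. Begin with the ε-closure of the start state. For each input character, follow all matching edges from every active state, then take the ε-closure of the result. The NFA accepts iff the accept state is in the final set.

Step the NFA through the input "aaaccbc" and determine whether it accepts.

Answer: REJECT

Steps:
S₀ = ε-closure({0}) = {0,1,2,4,6}
'a' @ 1: {1,3,5}  (accept∈set)
'a' @ 2: {}  — dead — no transitions
rest 'accbc' ignored (set empty)
end set {} — state 1 not in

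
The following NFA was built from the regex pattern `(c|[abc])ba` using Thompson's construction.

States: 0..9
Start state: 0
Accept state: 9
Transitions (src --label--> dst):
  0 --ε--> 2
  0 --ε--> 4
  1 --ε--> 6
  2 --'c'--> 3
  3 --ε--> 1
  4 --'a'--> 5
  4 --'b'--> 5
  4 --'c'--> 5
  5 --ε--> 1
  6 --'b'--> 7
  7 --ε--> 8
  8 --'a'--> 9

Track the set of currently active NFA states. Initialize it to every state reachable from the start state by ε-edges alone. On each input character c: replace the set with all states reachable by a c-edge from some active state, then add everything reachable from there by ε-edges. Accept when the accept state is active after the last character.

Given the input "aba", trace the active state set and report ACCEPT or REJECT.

Answer: ACCEPT

Steps:
initial (ε-close {0}): {0,2,4}
'a' @ 1: {1,5,6}
'b' @ 2: {7,8}
'a' @ 3: {9}  [accepting]
final: {9}; accept 9 in set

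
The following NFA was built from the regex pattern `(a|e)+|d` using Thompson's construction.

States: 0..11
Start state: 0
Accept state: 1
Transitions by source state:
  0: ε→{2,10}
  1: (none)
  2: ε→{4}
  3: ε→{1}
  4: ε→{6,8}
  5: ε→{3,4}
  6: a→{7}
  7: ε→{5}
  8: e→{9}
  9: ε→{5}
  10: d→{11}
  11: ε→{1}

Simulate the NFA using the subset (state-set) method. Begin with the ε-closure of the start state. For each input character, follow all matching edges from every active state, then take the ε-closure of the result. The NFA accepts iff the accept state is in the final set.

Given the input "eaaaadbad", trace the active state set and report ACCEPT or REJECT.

start: ε-closure({0}) = {0,2,4,6,8,10}
'e' @ 1: {1,3,4,5,6,8,9}  ✓accept
'a' @ 2: {1,3,4,5,6,7,8}  ✓accept
'a' @ 3: {1,3,4,5,6,7,8}  ✓accept
'a' @ 4: {1,3,4,5,6,7,8}  ✓accept
'a' @ 5: {1,3,4,5,6,7,8}  ✓accept
'd' @ 6: {}  — state set empty
rest 'bad' ignored (set empty)
after full input: {}  (accept=1 not in)

Answer: REJECT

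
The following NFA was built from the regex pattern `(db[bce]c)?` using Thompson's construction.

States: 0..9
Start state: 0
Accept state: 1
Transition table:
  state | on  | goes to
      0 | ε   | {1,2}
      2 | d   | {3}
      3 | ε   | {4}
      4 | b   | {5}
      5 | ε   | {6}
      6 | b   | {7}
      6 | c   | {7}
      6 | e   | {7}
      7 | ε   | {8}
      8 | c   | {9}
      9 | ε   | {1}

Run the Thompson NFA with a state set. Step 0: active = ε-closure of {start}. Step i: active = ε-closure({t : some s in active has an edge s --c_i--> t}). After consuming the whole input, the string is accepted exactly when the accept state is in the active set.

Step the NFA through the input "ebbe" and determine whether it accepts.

start: ε-closure({0}) = {0,1,2}
'e' @ 1: {}  — dead — no transitions
rest 'bbe' ignored (set empty)
after full input: {}  (accept=1 not in)

Answer: REJECT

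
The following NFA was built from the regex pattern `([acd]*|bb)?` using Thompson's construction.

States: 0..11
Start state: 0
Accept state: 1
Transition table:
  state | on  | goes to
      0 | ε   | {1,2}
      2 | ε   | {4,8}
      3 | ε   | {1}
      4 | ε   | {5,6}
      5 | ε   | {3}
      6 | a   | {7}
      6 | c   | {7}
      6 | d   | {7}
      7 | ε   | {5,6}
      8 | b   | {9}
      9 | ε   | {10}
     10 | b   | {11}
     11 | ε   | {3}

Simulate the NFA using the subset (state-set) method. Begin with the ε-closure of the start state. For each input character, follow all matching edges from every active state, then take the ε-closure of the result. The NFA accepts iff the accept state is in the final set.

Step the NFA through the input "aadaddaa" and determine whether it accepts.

Answer: ACCEPT

Derivation:
start: ε-closure({0}) = {0,1,2,3,4,5,6,8}
'a' @ 1: {1,3,5,6,7}  (accept∈set)
'a' @ 2: {1,3,5,6,7}  (accept∈set)
'd' @ 3: {1,3,5,6,7}  (accept∈set)
'a' @ 4: {1,3,5,6,7}  (accept∈set)
'd' @ 5: {1,3,5,6,7}  (accept∈set)
'd' @ 6: {1,3,5,6,7}  (accept∈set)
'a' @ 7: {1,3,5,6,7}  (accept∈set)
'a' @ 8: {1,3,5,6,7}  (accept∈set)
final: {1,3,5,6,7}; accept 1 in set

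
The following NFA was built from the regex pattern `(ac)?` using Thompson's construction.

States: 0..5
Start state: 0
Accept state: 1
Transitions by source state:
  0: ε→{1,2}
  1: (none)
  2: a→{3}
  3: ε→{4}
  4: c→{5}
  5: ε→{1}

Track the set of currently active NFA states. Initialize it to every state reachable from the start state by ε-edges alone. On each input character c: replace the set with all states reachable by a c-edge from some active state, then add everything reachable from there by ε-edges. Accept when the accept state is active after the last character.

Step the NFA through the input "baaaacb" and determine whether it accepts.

Answer: REJECT

Derivation:
S₀ = ε-closure({0}) = {0,1,2}
'b' @ 1: {}  — dead — no transitions
rest 'aaaacb' ignored (set empty)
final: {}; accept 1 not in set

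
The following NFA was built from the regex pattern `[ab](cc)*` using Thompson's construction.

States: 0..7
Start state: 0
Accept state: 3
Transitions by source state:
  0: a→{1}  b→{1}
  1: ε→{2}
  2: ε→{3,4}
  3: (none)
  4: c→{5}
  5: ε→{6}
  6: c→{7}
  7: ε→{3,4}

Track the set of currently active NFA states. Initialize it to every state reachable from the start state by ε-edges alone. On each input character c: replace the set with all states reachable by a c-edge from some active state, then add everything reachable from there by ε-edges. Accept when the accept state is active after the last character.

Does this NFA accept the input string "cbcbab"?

start: ε-closure({0}) = {0}
'c' @ 1: {}  — dead — no transitions
rest 'bcbab' ignored (set empty)
final: {}; accept 3 not in set

Answer: REJECT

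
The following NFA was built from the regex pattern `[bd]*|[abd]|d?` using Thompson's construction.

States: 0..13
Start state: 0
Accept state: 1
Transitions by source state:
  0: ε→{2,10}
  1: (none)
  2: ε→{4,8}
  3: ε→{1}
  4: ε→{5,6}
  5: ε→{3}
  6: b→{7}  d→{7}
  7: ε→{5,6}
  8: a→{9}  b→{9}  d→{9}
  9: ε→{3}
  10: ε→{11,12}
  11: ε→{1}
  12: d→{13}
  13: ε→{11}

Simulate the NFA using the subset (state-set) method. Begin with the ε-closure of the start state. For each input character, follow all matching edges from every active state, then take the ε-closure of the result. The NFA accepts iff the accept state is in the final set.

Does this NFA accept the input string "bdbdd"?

Answer: ACCEPT

Derivation:
initial (ε-close {0}): {0,1,2,3,4,5,6,8,10,11,12}
'b' @ 1: {1,3,5,6,7,9}  [accepting]
'd' @ 2: {1,3,5,6,7}  [accepting]
'b' @ 3: {1,3,5,6,7}  [accepting]
'd' @ 4: {1,3,5,6,7}  [accepting]
'd' @ 5: {1,3,5,6,7}  [accepting]
end set {1,3,5,6,7} — state 1 in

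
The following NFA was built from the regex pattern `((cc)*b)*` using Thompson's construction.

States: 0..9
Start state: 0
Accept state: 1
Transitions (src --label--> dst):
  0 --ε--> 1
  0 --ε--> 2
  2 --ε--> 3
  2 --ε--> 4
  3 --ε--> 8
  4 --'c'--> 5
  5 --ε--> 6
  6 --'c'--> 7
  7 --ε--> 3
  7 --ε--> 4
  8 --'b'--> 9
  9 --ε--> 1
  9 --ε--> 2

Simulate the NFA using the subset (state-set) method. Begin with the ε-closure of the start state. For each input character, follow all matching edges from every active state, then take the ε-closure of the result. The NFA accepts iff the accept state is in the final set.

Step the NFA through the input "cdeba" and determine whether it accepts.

start: ε-closure({0}) = {0,1,2,3,4,8}
'c' @ 1: {5,6}
'd' @ 2: {}  — no active states
rest 'eba' ignored (set empty)
final: {}; accept 1 not in set

Answer: REJECT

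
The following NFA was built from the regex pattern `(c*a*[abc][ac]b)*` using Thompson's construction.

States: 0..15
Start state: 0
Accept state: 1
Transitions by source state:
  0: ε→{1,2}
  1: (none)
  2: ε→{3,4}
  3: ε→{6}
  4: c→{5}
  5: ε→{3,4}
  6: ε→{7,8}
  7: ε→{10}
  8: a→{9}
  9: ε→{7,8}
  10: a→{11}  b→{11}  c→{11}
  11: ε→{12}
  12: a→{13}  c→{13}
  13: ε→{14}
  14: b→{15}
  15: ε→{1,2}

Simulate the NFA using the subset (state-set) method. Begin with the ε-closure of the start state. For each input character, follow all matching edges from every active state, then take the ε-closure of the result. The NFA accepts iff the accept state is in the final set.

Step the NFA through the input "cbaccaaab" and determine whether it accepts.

Answer: REJECT

Trace:
initial (ε-close {0}): {0,1,2,3,4,6,7,8,10}
'c' @ 1: {3,4,5,6,7,8,10,11,12}
'b' @ 2: {11,12}
'a' @ 3: {13,14}
'c' @ 4: {}  — no active states
rest 'caaab' ignored (set empty)
after full input: {}  (accept=1 not in)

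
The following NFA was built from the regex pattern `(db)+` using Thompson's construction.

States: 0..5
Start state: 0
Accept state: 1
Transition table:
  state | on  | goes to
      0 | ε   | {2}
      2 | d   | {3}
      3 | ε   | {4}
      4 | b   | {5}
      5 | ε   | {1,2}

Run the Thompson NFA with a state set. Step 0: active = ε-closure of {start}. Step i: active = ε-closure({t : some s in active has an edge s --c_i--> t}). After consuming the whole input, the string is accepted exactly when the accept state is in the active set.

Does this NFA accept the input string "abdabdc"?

start: ε-closure({0}) = {0,2}
'a' @ 1: {}  — no active states
rest 'bdabdc' ignored (set empty)
after full input: {}  (accept=1 not in)

Answer: REJECT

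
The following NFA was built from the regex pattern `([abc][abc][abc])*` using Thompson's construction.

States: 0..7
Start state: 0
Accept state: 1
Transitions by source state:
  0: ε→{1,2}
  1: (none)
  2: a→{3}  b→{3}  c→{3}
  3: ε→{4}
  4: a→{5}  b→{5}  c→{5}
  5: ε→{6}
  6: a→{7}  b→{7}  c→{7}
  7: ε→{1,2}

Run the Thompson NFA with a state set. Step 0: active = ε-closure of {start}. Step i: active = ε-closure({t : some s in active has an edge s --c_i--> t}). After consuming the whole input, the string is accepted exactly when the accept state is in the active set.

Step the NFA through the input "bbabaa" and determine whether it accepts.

initial (ε-close {0}): {0,1,2}
'b' @ 1: {3,4}
'b' @ 2: {5,6}
'a' @ 3: {1,2,7}  ✓accept
'b' @ 4: {3,4}
'a' @ 5: {5,6}
'a' @ 6: {1,2,7}  ✓accept
final: {1,2,7}; accept 1 in set

Answer: ACCEPT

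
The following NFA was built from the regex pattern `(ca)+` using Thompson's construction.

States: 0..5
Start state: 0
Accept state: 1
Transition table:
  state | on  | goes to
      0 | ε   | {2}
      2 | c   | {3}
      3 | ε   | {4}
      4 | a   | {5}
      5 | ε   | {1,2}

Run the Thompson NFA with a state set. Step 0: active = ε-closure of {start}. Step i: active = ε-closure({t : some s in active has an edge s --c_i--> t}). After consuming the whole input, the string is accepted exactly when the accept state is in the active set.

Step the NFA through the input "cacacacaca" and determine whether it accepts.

Answer: ACCEPT

Trace:
S₀ = ε-closure({0}) = {0,2}
'c' @ 1: {3,4}
'a' @ 2: {1,2,5}  ✓accept
'c' @ 3: {3,4}
'a' @ 4: {1,2,5}  ✓accept
'c' @ 5: {3,4}
'a' @ 6: {1,2,5}  ✓accept
'c' @ 7: {3,4}
'a' @ 8: {1,2,5}  ✓accept
'c' @ 9: {3,4}
'a' @ 10: {1,2,5}  ✓accept
after full input: {1,2,5}  (accept=1 in)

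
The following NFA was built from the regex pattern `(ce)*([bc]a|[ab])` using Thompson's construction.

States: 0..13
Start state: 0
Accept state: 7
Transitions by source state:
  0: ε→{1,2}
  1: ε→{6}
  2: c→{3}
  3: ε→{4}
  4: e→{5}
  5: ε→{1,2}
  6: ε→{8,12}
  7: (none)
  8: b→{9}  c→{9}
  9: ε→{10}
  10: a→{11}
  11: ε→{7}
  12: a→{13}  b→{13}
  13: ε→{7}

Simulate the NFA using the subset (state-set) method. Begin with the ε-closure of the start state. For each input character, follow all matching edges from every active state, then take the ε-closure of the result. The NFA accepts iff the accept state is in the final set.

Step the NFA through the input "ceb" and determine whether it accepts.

initial (ε-close {0}): {0,1,2,6,8,12}
'c' @ 1: {3,4,9,10}
'e' @ 2: {1,2,5,6,8,12}
'b' @ 3: {7,9,10,13}  [accepting]
after full input: {7,9,10,13}  (accept=7 in)

Answer: ACCEPT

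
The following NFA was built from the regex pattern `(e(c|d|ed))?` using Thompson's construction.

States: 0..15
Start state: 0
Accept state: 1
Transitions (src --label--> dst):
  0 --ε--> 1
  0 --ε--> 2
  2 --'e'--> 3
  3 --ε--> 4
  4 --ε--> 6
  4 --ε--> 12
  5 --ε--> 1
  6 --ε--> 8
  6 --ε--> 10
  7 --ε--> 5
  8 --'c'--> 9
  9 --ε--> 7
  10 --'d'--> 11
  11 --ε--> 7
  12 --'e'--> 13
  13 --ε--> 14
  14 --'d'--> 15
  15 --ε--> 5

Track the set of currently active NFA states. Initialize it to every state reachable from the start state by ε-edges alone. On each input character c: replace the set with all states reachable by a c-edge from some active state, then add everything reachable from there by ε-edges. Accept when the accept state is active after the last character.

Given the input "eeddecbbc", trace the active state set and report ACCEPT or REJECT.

Answer: REJECT

Derivation:
initial (ε-close {0}): {0,1,2}
'e' @ 1: {3,4,6,8,10,12}
'e' @ 2: {13,14}
'd' @ 3: {1,5,15}  ✓accept
'd' @ 4: {}  — state set empty
rest 'ecbbc' ignored (set empty)
after full input: {}  (accept=1 not in)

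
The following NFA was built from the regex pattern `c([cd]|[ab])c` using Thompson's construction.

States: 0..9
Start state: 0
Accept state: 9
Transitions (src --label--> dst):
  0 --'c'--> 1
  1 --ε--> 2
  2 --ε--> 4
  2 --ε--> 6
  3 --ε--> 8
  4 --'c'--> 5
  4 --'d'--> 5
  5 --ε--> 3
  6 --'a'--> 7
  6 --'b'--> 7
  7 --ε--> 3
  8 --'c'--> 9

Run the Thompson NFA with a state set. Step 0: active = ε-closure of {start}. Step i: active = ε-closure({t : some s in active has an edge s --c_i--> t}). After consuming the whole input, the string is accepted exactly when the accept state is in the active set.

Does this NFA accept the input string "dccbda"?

Answer: REJECT

Trace:
initial (ε-close {0}): {0}
'd' @ 1: {}  — state set empty
rest 'ccbda' ignored (set empty)
final: {}; accept 9 not in set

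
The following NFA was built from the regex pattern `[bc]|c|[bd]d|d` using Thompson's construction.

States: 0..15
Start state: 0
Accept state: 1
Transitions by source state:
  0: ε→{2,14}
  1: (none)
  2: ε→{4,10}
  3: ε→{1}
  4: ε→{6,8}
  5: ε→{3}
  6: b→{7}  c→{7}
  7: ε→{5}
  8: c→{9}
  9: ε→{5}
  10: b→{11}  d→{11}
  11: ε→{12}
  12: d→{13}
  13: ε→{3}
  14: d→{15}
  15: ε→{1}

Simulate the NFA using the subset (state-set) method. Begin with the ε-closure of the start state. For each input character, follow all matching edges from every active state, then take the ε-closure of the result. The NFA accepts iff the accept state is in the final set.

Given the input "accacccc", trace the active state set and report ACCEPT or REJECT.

Answer: REJECT

Derivation:
S₀ = ε-closure({0}) = {0,2,4,6,8,10,14}
'a' @ 1: {}  — state set empty
rest 'ccacccc' ignored (set empty)
final: {}; accept 1 not in set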